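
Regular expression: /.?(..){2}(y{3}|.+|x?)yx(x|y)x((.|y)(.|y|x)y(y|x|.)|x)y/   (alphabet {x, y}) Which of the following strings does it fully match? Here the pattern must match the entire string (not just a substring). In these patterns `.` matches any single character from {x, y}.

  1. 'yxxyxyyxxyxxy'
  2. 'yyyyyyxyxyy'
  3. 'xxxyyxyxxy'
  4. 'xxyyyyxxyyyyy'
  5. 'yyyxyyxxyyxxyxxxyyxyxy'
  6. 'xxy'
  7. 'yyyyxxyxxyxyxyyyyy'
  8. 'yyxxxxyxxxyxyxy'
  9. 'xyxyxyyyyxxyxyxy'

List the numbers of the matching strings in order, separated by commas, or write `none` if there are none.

3, 7, 8

1 → no match
2 → no match
3 → match
4 → no match
5 → no match
6 → no match
7 → match
8 → match
9 → no match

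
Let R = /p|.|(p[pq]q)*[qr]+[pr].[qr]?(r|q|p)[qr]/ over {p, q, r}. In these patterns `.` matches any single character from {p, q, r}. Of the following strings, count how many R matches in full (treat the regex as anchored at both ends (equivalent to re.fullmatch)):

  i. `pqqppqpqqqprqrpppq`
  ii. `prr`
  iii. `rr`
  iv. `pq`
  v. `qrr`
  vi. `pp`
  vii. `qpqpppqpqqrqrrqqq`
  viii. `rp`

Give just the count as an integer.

i → no match
ii. `prr` → no match
iii. `rr` → no match
iv. `pq` → no match
v. `qrr` → no match
vi. `pp` → no match
vii → no match
viii. `rp` → no match
Total matched: 0

0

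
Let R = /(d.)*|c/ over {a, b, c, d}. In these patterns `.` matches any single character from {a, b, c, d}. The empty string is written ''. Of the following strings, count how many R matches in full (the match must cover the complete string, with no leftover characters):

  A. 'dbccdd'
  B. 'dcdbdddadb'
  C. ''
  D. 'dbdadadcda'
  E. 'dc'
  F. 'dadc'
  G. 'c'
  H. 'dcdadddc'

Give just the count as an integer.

7

A → no match
B → match
C → match
D → match
E → match
F → match
G → match
H → match
Total matched: 7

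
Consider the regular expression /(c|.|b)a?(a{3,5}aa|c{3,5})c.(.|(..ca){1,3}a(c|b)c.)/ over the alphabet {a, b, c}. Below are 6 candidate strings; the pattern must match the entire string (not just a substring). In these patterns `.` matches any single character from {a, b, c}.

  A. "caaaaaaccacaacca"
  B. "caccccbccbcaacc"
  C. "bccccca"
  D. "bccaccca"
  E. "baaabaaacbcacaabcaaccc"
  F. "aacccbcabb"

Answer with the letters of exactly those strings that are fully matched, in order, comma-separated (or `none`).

C

A → no match
B → no match
C → match
D → no match
E → no match
F → no match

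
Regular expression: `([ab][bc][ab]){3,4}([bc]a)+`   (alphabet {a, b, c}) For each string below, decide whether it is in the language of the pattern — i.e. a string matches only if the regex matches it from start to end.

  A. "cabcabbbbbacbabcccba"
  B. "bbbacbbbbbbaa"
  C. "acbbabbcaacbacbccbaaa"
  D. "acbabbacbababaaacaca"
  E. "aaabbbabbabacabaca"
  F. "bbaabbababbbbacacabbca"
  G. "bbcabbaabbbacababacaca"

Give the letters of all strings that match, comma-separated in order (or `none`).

none

A → no match
B → no match
C → no match
D → no match
E → no match
F → no match
G → no match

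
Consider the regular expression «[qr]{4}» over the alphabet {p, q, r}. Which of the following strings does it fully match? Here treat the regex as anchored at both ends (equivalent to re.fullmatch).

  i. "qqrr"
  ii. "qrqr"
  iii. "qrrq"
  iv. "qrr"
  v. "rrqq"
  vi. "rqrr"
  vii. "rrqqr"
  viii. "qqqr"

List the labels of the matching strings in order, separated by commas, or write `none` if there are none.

i, ii, iii, v, vi, viii

i. "qqrr" → match
ii. "qrqr" → match
iii. "qrrq" → match
iv. "qrr" → no match
v. "rrqq" → match
vi. "rqrr" → match
vii. "rrqqr" → no match
viii. "qqqr" → match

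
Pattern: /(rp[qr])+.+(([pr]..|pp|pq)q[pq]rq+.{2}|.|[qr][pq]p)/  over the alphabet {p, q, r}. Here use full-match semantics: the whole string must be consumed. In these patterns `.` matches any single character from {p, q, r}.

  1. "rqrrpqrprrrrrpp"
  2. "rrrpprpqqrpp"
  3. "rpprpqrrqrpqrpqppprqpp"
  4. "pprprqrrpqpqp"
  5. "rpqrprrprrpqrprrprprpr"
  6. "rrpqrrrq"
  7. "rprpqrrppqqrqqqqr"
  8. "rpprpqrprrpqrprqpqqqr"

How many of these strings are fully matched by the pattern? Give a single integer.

1 → no match — must start with "rp"
2 → no match — must start with "rp"
3 → no match
4 → no match — must start with "rp"
5 → match
6 → no match — must start with "rp"
7 → match
8 → no match
Total matched: 2

2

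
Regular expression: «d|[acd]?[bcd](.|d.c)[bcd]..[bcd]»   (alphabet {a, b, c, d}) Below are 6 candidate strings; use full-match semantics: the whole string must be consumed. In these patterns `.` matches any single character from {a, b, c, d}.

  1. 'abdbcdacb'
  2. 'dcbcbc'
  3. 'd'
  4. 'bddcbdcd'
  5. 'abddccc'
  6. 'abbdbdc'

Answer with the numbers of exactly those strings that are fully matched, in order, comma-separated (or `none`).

1. 'abdbcdacb' → match
2. 'dcbcbc' → match
3. 'd' → match
4. 'bddcbdcd' → match
5. 'abddccc' → match
6. 'abbdbdc' → match

1, 2, 3, 4, 5, 6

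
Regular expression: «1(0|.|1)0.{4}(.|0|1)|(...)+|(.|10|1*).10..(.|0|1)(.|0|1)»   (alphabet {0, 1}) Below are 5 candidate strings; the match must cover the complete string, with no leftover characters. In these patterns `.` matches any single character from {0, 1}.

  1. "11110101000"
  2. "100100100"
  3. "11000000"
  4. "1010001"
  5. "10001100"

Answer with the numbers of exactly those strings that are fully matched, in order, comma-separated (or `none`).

1, 2, 3, 5

1. "11110101000" → match
2. "100100100" → match
3. "11000000" → match
4. "1010001" → no match
5. "10001100" → match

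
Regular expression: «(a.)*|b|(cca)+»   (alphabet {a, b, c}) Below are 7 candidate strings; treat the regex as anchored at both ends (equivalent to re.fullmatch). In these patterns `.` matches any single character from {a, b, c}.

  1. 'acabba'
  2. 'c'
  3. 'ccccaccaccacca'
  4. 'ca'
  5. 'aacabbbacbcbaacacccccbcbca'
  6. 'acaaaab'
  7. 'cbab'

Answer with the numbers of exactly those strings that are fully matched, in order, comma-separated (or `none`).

1 → no match
2 → no match
3 → no match
4 → no match
5 → no match
6 → no match
7 → no match

none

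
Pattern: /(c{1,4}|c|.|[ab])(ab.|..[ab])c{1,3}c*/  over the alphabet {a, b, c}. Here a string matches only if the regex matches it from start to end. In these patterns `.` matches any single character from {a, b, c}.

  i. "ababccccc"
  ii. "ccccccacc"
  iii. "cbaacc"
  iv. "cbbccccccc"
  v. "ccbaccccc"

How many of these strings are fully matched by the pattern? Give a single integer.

4

i → match
ii → match
iii → match
iv → no match
v → match
Total matched: 4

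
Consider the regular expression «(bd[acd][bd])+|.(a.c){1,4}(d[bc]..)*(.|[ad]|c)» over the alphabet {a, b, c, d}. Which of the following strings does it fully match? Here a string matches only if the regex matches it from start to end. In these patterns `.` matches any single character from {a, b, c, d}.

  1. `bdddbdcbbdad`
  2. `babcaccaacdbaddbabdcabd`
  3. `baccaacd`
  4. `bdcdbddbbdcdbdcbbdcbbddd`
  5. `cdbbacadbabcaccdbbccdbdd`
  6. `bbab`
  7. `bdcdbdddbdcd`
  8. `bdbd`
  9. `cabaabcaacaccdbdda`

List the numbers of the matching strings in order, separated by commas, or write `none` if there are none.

1 → match
2 → match
3 → match
4 → match
5 → no match
6 → no match
7 → match
8 → no match
9 → no match

1, 2, 3, 4, 7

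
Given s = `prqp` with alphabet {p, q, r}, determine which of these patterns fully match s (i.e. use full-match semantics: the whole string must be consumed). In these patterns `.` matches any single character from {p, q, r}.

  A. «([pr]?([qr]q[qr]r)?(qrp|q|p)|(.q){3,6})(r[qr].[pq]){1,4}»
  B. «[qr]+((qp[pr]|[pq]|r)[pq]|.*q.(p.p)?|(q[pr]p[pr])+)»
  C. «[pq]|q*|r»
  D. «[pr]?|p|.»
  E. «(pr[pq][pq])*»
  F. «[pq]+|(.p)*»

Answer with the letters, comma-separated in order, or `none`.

A → no match
B → no match
C → no match
D → no match
E → match
F → no match

E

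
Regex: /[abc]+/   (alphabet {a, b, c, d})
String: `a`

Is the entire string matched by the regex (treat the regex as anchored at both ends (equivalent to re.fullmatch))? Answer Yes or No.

Yes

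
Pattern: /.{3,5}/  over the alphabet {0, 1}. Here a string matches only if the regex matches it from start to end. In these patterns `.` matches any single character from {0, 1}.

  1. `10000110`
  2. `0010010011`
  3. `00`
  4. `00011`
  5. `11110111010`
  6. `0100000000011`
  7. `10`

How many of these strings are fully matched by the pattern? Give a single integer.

1 → no match
2 → no match
3 → no match
4 → match
5 → no match
6 → no match
7 → no match
Total matched: 1

1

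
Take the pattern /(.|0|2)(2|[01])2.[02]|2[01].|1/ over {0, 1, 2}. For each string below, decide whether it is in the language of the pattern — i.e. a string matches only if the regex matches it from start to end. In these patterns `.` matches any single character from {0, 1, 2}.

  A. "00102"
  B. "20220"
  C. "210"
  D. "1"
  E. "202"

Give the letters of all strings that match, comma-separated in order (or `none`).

B, C, D, E

A → no match
B → match
C → match
D → match
E → match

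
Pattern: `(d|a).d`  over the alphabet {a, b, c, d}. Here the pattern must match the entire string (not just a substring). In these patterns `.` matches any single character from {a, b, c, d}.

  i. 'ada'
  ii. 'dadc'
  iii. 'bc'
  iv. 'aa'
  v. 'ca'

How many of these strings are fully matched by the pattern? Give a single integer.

i → no match — must end with 'd'
ii → no match — must end with 'd'
iii → no match — must end with 'd'
iv → no match — must end with 'd'
v → no match — must end with 'd'
Total matched: 0

0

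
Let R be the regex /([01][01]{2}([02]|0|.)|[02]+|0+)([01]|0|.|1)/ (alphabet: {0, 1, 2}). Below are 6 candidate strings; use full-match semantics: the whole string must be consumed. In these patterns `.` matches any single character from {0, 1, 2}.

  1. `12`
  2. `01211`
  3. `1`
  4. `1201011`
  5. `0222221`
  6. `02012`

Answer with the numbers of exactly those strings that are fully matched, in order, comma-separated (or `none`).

5

1 → no match
2 → no match
3 → no match
4 → no match
5 → match
6 → no match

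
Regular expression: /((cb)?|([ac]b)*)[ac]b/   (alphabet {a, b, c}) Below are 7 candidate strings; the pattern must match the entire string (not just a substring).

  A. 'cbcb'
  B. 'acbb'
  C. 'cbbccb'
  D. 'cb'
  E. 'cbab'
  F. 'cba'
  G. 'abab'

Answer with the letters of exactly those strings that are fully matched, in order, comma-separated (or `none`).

A, D, E, G

A → match
B → no match
C → no match
D → match
E → match
F → no match — must end with 'b'
G → match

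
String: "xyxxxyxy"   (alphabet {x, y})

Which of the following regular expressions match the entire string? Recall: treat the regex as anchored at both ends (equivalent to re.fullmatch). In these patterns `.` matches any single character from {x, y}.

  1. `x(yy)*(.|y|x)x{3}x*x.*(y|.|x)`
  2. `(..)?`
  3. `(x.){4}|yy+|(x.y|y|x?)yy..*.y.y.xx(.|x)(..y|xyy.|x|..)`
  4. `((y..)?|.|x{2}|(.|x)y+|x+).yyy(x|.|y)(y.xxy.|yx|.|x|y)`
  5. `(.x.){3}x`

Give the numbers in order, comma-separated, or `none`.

1 → no match
2 → no match
3 → match
4 → no match
5 → no match — must end with "x"

3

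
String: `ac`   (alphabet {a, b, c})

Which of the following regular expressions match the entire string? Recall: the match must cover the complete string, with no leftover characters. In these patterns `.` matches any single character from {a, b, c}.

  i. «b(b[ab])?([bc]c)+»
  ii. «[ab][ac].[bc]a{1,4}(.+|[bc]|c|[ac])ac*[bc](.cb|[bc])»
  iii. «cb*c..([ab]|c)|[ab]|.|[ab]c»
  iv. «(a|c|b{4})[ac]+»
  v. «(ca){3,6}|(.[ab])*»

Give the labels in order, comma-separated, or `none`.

iii, iv

i → no match — must start with `b`
ii → no match
iii → match
iv → match
v → no match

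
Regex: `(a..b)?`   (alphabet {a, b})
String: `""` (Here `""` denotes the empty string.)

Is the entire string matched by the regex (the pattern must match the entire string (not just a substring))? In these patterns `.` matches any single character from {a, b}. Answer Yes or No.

Yes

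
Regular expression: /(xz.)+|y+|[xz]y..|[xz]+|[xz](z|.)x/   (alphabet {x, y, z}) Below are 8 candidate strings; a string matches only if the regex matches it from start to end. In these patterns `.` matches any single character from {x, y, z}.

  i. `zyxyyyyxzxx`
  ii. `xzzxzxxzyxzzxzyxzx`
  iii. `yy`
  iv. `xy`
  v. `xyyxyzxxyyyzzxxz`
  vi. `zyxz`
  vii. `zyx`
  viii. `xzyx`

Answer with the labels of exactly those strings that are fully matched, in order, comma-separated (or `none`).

ii, iii, vi, vii

i. `zyxyyyyxzxx` → no match
ii → match
iii. `yy` → match
iv. `xy` → no match
v → no match
vi. `zyxz` → match
vii. `zyx` → match
viii. `xzyx` → no match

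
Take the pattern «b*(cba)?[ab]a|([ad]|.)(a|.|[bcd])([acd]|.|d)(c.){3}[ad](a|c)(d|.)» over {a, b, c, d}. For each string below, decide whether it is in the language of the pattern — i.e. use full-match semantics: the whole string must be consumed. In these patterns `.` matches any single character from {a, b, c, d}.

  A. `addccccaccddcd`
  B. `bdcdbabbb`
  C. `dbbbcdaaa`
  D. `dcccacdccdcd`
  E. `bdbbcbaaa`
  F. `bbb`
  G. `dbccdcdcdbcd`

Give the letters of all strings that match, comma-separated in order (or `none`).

D

A → no match
B. `bdcdbabbb` → no match
C. `dbbbcdaaa` → no match
D. `dcccacdccdcd` → match
E. `bdbbcbaaa` → no match
F. `bbb` → no match
G. `dbccdcdcdbcd` → no match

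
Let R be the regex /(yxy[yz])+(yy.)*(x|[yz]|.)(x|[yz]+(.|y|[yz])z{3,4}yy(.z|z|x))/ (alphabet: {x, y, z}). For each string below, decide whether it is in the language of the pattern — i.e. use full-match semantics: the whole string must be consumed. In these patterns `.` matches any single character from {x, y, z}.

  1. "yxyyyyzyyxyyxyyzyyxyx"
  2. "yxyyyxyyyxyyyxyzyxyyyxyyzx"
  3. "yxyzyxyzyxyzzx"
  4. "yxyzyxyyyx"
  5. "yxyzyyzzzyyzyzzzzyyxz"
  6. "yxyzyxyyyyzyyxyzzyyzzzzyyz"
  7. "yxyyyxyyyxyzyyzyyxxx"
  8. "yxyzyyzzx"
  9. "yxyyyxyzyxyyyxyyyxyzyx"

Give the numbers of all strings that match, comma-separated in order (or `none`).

1, 2, 3, 4, 5, 6, 7, 8, 9

1 → match
2 → match
3 → match
4 → match
5 → match
6 → match
7 → match
8 → match
9 → match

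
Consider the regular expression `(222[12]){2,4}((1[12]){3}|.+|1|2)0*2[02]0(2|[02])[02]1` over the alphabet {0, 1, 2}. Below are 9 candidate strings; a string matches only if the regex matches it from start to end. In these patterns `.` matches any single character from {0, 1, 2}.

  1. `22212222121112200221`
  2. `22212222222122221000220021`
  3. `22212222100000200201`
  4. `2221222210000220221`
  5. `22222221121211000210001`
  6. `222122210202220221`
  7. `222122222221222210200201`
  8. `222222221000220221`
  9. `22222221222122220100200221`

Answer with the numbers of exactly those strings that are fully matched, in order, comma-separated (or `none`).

1 → match
2 → match
3 → match
4 → match
5 → no match
6 → match
7 → match
8 → match
9 → match

1, 2, 3, 4, 6, 7, 8, 9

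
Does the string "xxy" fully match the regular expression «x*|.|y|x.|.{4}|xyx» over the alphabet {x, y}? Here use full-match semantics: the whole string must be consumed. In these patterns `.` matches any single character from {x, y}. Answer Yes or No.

No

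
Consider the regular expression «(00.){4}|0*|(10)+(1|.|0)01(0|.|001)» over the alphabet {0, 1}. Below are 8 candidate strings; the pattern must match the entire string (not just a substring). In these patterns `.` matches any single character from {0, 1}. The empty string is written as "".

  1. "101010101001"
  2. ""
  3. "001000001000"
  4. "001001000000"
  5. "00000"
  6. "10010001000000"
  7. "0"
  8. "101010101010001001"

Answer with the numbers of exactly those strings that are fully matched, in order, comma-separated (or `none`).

1 → match
2 → match
3 → match
4 → match
5 → match
6 → no match
7 → match
8 → match

1, 2, 3, 4, 5, 7, 8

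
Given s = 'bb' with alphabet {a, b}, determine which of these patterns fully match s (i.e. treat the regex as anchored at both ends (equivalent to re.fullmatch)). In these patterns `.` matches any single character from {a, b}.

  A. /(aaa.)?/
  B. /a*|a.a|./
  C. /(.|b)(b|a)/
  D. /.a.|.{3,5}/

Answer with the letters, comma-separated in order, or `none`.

C

A → no match
B → no match
C → match
D → no match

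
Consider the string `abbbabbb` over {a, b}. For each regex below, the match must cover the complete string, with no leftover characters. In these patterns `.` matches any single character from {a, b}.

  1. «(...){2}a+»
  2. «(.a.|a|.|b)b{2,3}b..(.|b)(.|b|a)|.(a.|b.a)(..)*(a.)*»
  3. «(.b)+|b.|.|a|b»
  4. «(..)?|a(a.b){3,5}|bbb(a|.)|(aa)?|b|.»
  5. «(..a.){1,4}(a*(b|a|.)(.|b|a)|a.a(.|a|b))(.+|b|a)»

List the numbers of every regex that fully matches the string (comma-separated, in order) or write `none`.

2, 3

1 → no match — must end with `a`
2 → match
3 → match
4 → no match
5 → no match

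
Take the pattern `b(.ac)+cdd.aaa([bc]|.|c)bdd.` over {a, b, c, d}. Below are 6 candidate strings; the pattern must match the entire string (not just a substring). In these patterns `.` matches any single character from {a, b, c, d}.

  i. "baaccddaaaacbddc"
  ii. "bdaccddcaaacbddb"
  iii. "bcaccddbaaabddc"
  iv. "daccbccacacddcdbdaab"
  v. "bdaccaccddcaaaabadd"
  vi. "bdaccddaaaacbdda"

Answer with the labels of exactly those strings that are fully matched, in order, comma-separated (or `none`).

i, ii, vi

i → match
ii → match
iii → no match
iv → no match — must start with "b"
v → no match
vi → match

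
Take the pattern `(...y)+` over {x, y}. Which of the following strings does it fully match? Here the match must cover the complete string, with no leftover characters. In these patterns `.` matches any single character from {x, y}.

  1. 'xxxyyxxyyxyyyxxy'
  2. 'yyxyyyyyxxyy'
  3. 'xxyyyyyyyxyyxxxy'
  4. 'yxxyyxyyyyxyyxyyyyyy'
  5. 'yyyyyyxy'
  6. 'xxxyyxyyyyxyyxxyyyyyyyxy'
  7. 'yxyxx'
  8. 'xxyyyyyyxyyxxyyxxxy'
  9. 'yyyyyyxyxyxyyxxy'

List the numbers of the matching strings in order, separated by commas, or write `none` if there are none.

1, 2, 3, 4, 5, 6, 9

1 → match
2 → match
3 → match
4 → match
5 → match
6 → match
7 → no match — must end with 'y'
8 → no match
9 → match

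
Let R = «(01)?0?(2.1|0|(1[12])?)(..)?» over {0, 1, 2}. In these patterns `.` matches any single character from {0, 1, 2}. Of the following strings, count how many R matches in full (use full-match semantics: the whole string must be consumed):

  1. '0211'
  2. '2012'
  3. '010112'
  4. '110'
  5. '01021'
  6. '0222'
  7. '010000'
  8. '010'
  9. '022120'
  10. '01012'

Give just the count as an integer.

6

1 → match
2 → no match
3 → no match
4 → no match
5 → match
6 → no match
7 → match
8 → match
9 → match
10 → match
Total matched: 6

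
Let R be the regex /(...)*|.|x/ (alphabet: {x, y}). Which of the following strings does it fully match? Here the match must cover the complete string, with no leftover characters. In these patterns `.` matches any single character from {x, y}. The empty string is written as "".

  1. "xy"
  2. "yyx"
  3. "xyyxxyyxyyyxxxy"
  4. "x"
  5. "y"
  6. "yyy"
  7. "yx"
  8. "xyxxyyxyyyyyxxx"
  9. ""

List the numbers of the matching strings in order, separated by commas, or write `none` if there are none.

2, 3, 4, 5, 6, 8, 9

1 → no match
2 → match
3 → match
4 → match
5 → match
6 → match
7 → no match
8 → match
9 → match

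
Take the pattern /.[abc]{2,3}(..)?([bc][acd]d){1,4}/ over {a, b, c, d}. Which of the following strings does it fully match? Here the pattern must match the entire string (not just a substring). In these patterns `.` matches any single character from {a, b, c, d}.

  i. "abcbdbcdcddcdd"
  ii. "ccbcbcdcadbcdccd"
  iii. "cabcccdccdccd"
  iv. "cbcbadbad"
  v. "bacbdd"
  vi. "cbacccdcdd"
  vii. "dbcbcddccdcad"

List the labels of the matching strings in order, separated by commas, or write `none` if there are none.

i → match
ii → match
iii → match
iv → match
v → match
vi → match
vii → match

i, ii, iii, iv, v, vi, vii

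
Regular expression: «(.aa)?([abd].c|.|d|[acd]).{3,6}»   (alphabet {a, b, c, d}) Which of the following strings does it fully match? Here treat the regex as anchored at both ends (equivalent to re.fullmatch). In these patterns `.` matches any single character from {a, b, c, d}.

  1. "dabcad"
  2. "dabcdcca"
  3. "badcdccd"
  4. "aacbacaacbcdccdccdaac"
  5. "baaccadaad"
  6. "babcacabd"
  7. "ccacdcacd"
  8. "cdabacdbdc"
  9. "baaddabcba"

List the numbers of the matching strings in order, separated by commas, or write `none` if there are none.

1 → match
2 → no match
3 → no match
4 → no match
5 → match
6 → no match
7 → no match
8 → no match
9 → match

1, 5, 9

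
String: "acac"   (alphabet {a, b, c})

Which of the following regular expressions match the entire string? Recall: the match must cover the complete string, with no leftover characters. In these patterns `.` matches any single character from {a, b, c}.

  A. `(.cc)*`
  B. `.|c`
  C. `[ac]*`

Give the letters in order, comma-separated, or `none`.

C

A → no match
B → no match
C → match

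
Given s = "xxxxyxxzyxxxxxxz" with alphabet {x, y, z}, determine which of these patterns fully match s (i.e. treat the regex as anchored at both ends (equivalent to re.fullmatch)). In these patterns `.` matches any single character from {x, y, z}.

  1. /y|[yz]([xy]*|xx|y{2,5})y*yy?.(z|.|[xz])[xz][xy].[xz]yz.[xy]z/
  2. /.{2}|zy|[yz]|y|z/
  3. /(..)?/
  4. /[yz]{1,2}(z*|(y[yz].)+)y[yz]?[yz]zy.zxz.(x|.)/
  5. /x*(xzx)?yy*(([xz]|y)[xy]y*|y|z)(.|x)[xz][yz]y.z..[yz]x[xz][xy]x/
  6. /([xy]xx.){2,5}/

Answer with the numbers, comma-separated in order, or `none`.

1 → no match
2 → no match
3 → no match
4 → no match
5 → no match — must end with "x"
6 → match

6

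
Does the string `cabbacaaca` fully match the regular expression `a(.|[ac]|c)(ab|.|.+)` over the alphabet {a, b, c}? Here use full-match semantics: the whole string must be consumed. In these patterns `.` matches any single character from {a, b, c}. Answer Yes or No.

Every match must start with `a`, but `cabbacaaca` does not.

No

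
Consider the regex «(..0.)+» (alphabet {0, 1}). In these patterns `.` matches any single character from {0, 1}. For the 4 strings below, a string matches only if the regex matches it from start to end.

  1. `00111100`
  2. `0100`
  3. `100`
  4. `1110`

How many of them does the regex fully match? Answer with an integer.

1

1. `00111100` → no match
2. `0100` → match
3. `100` → no match
4. `1110` → no match
Total matched: 1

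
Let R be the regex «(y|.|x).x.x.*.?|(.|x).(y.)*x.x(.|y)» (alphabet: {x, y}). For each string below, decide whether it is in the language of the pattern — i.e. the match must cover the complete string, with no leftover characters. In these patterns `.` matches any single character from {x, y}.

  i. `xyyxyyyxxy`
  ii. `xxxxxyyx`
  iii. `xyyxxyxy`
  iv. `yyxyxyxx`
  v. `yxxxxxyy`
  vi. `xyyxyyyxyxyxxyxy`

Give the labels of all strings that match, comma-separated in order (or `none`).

ii, iii, iv, v, vi

i → no match
ii → match
iii → match
iv → match
v → match
vi → match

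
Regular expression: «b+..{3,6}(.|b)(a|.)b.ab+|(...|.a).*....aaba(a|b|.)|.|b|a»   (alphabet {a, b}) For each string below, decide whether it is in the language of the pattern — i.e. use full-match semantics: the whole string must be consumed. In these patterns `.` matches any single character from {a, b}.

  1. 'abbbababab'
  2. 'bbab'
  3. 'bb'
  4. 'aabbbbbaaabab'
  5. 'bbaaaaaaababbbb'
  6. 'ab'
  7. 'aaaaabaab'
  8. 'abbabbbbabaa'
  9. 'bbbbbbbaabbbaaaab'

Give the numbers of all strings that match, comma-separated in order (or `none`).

1. 'abbbababab' → no match
2. 'bbab' → no match
3. 'bb' → no match
4 → match
5 → no match
6. 'ab' → no match
7. 'aaaaabaab' → no match
8. 'abbabbbbabaa' → no match
9 → no match

4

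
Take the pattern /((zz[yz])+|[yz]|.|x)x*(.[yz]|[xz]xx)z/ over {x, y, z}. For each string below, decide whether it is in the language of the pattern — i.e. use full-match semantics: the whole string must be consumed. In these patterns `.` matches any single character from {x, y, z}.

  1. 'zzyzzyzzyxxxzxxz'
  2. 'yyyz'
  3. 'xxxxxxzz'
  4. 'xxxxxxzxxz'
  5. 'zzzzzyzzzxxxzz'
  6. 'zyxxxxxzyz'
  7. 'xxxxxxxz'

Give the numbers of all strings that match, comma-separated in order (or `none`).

1 → match
2. 'yyyz' → match
3. 'xxxxxxzz' → match
4. 'xxxxxxzxxz' → match
5 → match
6. 'zyxxxxxzyz' → no match
7. 'xxxxxxxz' → match

1, 2, 3, 4, 5, 7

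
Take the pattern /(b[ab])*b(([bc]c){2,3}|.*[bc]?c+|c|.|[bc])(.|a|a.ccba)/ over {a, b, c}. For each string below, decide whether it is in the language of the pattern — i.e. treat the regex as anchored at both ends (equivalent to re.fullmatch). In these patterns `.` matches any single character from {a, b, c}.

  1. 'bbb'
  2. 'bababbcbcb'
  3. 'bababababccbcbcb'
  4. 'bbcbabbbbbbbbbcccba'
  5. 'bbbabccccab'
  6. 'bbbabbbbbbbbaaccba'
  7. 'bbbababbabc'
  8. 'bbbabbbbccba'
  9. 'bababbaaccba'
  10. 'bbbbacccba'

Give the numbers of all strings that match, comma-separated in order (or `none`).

1, 2, 3, 6, 9, 10

1 → match
2 → match
3 → match
4 → no match
5 → no match
6 → match
7 → no match
8 → no match
9 → match
10 → match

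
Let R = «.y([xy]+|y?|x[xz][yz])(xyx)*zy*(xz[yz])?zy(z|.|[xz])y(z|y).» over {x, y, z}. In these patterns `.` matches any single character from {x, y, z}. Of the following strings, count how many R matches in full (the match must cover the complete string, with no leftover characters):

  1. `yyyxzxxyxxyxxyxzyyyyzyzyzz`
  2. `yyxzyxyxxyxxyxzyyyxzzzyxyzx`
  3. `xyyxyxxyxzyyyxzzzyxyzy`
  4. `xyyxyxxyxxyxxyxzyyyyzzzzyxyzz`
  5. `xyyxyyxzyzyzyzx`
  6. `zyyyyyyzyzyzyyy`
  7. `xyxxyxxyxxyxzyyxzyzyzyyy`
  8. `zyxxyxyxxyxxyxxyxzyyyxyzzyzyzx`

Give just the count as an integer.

1 → no match
2 → match
3 → match
4 → no match
5 → match
6 → match
7 → match
8 → no match
Total matched: 5

5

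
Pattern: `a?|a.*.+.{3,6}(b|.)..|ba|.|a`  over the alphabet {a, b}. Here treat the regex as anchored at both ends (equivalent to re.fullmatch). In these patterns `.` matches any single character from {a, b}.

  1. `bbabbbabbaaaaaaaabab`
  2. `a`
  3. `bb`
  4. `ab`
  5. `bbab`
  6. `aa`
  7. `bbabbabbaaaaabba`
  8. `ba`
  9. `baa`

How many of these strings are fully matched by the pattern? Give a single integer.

2

1 → no match
2 → match
3 → no match
4 → no match
5 → no match
6 → no match
7 → no match
8 → match
9 → no match
Total matched: 2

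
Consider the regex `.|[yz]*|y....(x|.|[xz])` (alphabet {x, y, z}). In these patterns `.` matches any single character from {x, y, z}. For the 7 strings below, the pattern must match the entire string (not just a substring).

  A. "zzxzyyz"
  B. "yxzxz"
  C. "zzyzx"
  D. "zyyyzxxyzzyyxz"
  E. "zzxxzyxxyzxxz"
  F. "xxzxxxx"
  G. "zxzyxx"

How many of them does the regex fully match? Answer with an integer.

A → no match
B → no match
C → no match
D → no match
E → no match
F → no match
G → no match
Total matched: 0

0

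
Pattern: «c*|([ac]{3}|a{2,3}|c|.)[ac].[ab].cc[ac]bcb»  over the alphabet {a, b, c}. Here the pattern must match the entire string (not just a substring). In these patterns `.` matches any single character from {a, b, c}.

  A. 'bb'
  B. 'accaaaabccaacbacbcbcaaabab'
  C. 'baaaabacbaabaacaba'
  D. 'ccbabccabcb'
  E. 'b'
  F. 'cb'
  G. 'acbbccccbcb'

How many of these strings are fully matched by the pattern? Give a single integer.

2

A → no match
B → no match
C → no match
D → match
E → no match
F → no match
G → match
Total matched: 2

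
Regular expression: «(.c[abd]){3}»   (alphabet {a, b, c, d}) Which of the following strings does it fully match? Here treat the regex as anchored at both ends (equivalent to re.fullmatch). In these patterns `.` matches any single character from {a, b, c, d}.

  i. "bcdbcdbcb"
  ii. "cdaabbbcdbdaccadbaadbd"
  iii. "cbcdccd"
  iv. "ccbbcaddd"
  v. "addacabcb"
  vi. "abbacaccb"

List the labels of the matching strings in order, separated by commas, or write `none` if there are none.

i

i. "bcdbcdbcb" → match
ii → no match
iii. "cbcdccd" → no match
iv. "ccbbcaddd" → no match
v. "addacabcb" → no match
vi. "abbacaccb" → no match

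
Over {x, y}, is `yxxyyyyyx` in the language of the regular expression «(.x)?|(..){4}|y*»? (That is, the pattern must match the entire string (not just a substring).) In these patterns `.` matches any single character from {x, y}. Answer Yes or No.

No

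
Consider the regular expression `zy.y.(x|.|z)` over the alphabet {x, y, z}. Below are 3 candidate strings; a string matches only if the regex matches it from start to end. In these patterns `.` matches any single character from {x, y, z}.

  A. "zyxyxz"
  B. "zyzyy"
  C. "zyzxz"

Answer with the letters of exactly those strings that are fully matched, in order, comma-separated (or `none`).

A

A → match
B → no match
C → no match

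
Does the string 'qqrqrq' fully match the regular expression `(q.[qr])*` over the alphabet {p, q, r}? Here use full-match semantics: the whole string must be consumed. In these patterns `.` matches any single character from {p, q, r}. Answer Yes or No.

Yes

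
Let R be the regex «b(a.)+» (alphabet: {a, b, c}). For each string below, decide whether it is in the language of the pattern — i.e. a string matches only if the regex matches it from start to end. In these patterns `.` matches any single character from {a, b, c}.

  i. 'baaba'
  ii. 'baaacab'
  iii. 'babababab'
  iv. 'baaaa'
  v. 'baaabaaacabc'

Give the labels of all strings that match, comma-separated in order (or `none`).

ii, iii, iv

i. 'baaba' → no match
ii. 'baaacab' → match
iii. 'babababab' → match
iv. 'baaaa' → match
v. 'baaabaaacabc' → no match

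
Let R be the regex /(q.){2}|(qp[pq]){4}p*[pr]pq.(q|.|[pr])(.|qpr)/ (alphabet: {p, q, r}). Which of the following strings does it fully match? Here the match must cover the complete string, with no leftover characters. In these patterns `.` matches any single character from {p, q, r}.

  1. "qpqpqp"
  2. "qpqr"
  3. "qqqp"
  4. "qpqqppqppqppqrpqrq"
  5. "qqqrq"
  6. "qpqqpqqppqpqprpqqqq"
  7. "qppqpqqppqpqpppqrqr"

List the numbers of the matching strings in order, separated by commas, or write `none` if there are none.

2, 3, 6, 7

1 → no match
2 → match
3 → match
4 → no match
5 → no match
6 → match
7 → match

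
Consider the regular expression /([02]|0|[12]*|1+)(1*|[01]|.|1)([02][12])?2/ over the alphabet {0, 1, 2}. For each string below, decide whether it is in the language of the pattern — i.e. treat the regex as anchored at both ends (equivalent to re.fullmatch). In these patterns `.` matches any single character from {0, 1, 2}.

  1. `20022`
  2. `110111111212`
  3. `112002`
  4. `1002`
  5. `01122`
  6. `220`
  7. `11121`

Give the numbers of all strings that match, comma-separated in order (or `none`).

1. `20022` → match
2. `110111111212` → no match
3. `112002` → no match
4. `1002` → no match
5. `01122` → no match
6. `220` → no match — must end with `2`
7. `11121` → no match — must end with `2`

1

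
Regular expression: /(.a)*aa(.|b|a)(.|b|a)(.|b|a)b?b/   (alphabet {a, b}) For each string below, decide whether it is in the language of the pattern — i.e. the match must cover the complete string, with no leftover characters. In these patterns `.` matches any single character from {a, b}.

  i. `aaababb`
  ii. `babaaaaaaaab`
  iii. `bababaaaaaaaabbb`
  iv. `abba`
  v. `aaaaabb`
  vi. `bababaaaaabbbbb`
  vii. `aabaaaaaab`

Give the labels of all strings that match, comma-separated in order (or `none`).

i, ii, iii, v, vi, vii

i → match
ii → match
iii → match
iv → no match — must end with `b`
v → match
vi → match
vii → match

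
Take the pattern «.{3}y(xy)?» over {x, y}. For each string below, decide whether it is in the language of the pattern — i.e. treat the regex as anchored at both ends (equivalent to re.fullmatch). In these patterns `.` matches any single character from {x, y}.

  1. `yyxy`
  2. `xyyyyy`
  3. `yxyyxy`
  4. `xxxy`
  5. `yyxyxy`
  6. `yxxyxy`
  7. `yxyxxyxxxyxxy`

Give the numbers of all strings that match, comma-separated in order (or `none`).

1, 3, 4, 5, 6

1. `yyxy` → match
2. `xyyyyy` → no match
3. `yxyyxy` → match
4. `xxxy` → match
5. `yyxyxy` → match
6. `yxxyxy` → match
7 → no match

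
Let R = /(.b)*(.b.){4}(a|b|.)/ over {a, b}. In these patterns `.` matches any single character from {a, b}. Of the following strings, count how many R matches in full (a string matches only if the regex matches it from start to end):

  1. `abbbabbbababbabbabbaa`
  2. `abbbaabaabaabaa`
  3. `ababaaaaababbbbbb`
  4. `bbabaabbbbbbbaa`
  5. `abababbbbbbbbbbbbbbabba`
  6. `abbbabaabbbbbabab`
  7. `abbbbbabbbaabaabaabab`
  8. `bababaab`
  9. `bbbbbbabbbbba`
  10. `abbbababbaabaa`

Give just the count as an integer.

7

1 → match
2 → match
3 → no match
4 → match
5 → match
6 → match
7 → match
8 → no match
9 → match
10 → no match
Total matched: 7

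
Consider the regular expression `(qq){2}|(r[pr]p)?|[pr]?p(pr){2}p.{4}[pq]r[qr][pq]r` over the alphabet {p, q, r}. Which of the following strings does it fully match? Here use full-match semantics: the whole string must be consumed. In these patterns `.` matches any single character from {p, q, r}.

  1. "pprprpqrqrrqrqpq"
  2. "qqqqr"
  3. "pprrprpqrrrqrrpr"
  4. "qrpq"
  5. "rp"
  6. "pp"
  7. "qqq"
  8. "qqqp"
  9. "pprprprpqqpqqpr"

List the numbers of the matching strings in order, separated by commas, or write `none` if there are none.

1 → no match
2 → no match
3 → no match
4 → no match
5 → no match
6 → no match
7 → no match
8 → no match
9 → no match

none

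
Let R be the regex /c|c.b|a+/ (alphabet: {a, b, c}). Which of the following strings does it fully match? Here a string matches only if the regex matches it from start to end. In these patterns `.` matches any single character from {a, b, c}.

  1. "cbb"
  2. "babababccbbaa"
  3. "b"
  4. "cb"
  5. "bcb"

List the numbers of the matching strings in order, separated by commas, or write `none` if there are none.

1 → match
2 → no match
3 → no match
4 → no match
5 → no match

1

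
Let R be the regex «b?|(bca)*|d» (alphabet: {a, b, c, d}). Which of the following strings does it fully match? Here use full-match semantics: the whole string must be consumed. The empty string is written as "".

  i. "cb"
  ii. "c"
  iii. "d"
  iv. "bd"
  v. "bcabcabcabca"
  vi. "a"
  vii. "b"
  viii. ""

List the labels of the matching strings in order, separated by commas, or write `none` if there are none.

iii, v, vii, viii

i → no match
ii → no match
iii → match
iv → no match
v → match
vi → no match
vii → match
viii → match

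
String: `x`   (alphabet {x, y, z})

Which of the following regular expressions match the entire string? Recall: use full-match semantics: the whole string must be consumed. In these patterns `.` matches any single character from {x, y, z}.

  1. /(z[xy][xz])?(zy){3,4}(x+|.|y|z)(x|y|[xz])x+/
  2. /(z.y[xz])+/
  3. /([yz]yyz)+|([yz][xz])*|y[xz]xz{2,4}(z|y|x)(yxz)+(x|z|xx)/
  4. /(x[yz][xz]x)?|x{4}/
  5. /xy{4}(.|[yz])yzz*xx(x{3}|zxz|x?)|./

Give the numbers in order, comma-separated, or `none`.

1 → no match
2 → no match — must start with `z`
3 → no match
4 → no match
5 → match

5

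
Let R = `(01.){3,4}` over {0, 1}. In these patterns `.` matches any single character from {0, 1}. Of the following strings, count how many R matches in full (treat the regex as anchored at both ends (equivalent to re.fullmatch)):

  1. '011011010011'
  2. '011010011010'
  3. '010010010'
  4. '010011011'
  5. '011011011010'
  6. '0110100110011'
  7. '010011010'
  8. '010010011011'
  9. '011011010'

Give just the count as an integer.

8

1 → match
2 → match
3 → match
4 → match
5 → match
6 → no match
7 → match
8 → match
9 → match
Total matched: 8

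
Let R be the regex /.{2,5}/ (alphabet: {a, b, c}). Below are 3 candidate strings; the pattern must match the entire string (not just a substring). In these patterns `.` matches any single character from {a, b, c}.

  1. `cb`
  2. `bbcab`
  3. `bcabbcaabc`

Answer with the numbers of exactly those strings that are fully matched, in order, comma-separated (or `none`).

1 → match
2 → match
3 → no match

1, 2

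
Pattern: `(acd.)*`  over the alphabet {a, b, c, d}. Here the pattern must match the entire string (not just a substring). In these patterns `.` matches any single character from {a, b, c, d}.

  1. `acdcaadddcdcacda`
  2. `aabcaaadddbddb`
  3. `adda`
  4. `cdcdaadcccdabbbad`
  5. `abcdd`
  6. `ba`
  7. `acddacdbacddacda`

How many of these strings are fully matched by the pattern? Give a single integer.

1 → no match
2 → no match
3 → no match
4 → no match
5 → no match
6 → no match
7 → match
Total matched: 1

1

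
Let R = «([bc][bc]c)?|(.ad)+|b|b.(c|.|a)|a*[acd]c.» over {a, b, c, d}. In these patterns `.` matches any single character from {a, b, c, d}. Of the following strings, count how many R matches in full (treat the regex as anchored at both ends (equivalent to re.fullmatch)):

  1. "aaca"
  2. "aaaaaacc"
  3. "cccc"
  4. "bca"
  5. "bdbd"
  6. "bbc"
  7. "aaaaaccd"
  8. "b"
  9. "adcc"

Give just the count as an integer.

1 → match
2 → match
3 → no match
4 → match
5 → no match
6 → match
7 → match
8 → match
9 → match
Total matched: 7

7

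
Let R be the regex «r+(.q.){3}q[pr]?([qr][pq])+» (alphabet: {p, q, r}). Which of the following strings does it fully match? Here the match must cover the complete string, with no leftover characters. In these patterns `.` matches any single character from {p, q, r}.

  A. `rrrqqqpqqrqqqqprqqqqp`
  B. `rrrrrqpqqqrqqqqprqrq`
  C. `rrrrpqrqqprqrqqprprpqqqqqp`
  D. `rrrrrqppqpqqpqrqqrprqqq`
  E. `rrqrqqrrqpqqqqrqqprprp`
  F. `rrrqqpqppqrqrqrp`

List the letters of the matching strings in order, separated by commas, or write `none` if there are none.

A → match
B → match
C → match
D → match
E → no match
F → match

A, B, C, D, F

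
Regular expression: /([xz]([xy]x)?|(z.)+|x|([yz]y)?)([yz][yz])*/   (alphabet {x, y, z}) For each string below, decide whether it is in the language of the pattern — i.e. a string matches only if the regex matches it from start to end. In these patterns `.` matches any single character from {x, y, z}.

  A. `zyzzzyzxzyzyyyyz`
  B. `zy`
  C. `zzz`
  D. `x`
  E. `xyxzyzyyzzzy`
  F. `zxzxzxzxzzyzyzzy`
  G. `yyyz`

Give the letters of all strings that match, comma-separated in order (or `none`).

A → match
B → match
C → match
D → match
E → no match
F → match
G → match

A, B, C, D, F, G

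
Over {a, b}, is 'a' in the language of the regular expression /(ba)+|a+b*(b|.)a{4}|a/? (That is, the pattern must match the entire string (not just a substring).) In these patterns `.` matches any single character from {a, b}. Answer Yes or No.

Yes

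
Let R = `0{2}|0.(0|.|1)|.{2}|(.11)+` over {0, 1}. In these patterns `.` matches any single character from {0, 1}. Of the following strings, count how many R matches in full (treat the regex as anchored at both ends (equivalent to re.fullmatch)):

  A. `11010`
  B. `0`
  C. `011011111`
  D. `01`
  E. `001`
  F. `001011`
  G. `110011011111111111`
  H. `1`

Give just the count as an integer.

A. `11010` → no match
B. `0` → no match
C. `011011111` → match
D. `01` → match
E. `001` → match
F. `001011` → no match
G → no match
H. `1` → no match
Total matched: 3

3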